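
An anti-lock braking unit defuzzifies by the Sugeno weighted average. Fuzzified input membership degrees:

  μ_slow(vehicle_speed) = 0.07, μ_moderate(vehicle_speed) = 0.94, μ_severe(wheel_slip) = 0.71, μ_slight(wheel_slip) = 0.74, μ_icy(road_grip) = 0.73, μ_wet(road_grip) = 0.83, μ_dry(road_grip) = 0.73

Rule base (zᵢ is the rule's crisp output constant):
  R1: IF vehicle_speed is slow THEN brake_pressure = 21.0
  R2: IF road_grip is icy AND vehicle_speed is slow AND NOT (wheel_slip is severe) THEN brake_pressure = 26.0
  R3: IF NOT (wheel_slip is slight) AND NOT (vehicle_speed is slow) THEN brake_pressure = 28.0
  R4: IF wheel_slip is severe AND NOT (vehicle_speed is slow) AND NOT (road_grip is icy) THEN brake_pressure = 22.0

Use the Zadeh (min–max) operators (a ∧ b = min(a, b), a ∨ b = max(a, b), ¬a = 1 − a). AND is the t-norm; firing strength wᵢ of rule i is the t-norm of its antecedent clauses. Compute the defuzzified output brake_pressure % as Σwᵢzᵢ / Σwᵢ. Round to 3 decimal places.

24.642

R1 (z=21.0): slow=0.07 → w = 0.07
R2 (z=26.0): icy=0.73, slow=0.07, ¬severe=1−0.71=0.29; AND[min(a, b)] → w = 0.07
R3 (z=28.0): ¬slight=1−0.74=0.26, ¬slow=1−0.07=0.93; AND[min(a, b)] → w = 0.26
R4 (z=22.0): severe=0.71, ¬slow=1−0.07=0.93, ¬icy=1−0.73=0.27; AND[min(a, b)] → w = 0.27
Weighted average = (0.07·21.0 + 0.07·26.0 + 0.26·28.0 + 0.27·22.0) / (0.07 + 0.07 + 0.26 + 0.27)
  = 16.5100 / 0.6700 = 24.642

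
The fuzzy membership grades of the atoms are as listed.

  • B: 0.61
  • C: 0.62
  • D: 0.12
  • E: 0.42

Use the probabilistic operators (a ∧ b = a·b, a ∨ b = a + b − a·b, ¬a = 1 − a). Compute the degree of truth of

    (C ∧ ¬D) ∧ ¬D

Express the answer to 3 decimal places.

0.480

¬D = 1 − 0.1200 = 0.8800
C ∧ ¬D = a·b on (0.6200, 0.8800) = 0.5456
¬D = 1 − 0.1200 = 0.8800
(C ∧ ¬D) ∧ ¬D = a·b on (0.5456, 0.8800) = 0.4801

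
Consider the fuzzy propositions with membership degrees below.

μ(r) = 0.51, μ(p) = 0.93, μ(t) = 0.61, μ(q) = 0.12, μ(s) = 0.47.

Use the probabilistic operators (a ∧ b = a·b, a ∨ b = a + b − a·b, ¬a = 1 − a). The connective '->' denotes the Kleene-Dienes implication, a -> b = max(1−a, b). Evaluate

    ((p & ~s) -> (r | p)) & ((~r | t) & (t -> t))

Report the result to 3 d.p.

0.472

~s = 1 − 0.4700 = 0.5300
p & ~s = a·b on (0.9300, 0.5300) = 0.4929
r | p = a + b − a·b on (0.5100, 0.9300) = 0.9657
(p & ~s) -> (r | p)  [Kleene-Dienes: max(1−a, b)] with a=0.4929, b=0.9657 → 0.9657
~r = 1 − 0.5100 = 0.4900
~r | t = a + b − a·b on (0.4900, 0.6100) = 0.8011
t -> t  [Kleene-Dienes: max(1−a, b)] with a=0.6100, b=0.6100 → 0.6100
(~r | t) & (t -> t) = a·b on (0.8011, 0.6100) = 0.4887
((p & ~s) -> (r | p)) & ((~r | t) & (t -> t)) = a·b on (0.9657, 0.4887) = 0.4719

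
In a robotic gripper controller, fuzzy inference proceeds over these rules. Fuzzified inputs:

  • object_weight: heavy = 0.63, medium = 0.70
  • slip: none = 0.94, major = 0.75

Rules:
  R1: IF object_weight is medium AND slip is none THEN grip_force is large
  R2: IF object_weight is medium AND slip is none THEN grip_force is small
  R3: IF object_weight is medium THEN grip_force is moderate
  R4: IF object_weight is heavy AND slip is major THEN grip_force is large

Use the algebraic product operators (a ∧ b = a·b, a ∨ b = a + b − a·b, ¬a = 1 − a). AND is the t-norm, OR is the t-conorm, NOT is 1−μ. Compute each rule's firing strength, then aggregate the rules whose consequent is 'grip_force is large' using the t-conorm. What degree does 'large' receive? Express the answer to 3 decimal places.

R1: medium=0.70, none=0.94; AND[a·b] → w = 0.6580
R2: medium=0.70, none=0.94; AND[a·b] → w = 0.6580
R3: medium=0.70 → w = 0.7000
R4: heavy=0.63, major=0.75; AND[a·b] → w = 0.4725
Rules with consequent 'large': {R1, R4} → strengths 0.6580, 0.4725
Aggregate via t-conorm [a + b − a·b]: 0.8196

0.820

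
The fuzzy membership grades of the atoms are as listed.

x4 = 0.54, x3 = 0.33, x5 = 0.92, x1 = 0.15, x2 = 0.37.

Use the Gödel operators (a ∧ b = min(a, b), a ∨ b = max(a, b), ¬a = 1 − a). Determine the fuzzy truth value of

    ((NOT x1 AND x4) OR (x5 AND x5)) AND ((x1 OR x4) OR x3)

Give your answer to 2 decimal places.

NOT x1 = 1 − 0.15 = 0.85
NOT x1 AND x4 = min(a, b) on (0.85, 0.54) = 0.54
x5 AND x5 = min(a, b) on (0.92, 0.92) = 0.92
(NOT x1 AND x4) OR (x5 AND x5) = max(a, b) on (0.54, 0.92) = 0.92
x1 OR x4 = max(a, b) on (0.15, 0.54) = 0.54
(x1 OR x4) OR x3 = max(a, b) on (0.54, 0.33) = 0.54
((NOT x1 AND x4) OR (x5 AND x5)) AND ((x1 OR x4) OR x3) = min(a, b) on (0.92, 0.54) = 0.54

0.54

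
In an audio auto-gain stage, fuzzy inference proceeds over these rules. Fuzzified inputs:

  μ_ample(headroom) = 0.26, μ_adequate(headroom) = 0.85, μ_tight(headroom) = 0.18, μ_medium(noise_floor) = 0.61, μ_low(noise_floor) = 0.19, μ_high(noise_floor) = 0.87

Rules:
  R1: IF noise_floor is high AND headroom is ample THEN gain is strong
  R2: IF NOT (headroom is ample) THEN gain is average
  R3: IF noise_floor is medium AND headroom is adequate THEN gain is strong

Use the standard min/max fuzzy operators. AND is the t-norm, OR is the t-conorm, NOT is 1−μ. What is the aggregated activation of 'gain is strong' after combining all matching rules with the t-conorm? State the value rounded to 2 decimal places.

R1: high=0.87, ample=0.26; AND[min(a, b)] → w = 0.26
R2: ¬ample=1−0.26=0.74 → w = 0.74
R3: medium=0.61, adequate=0.85; AND[min(a, b)] → w = 0.61
Rules with consequent 'strong': {R1, R3} → strengths 0.26, 0.61
Aggregate via t-conorm [max(a, b)]: 0.61

0.61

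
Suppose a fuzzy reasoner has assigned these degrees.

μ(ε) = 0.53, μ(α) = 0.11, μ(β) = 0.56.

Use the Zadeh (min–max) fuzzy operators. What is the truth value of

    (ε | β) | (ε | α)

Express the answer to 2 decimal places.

0.56

ε | β = max(a, b) on (0.53, 0.56) = 0.56
ε | α = max(a, b) on (0.53, 0.11) = 0.53
(ε | β) | (ε | α) = max(a, b) on (0.56, 0.53) = 0.56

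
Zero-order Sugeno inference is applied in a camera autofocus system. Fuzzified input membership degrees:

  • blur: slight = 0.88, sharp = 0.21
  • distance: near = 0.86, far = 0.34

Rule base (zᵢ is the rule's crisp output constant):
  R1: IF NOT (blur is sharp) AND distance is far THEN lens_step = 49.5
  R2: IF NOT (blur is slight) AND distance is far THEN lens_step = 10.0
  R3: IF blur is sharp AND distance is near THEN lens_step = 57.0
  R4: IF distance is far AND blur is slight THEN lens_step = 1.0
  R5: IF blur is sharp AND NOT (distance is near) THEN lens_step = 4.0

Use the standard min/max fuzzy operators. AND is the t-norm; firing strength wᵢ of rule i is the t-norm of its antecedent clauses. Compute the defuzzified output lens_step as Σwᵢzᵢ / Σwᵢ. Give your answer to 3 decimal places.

26.870

R1 (z=49.5): ¬sharp=1−0.21=0.79, far=0.34; AND[min(a, b)] → w = 0.34
R2 (z=10.0): ¬slight=1−0.88=0.12, far=0.34; AND[min(a, b)] → w = 0.12
R3 (z=57.0): sharp=0.21, near=0.86; AND[min(a, b)] → w = 0.21
R4 (z=1.0): far=0.34, slight=0.88; AND[min(a, b)] → w = 0.34
R5 (z=4.0): sharp=0.21, ¬near=1−0.86=0.14; AND[min(a, b)] → w = 0.14
Weighted average = (0.34·49.5 + 0.12·10.0 + 0.21·57.0 + 0.34·1.0 + 0.14·4.0) / (0.34 + 0.12 + 0.21 + 0.34 + 0.14)
  = 30.9000 / 1.1500 = 26.870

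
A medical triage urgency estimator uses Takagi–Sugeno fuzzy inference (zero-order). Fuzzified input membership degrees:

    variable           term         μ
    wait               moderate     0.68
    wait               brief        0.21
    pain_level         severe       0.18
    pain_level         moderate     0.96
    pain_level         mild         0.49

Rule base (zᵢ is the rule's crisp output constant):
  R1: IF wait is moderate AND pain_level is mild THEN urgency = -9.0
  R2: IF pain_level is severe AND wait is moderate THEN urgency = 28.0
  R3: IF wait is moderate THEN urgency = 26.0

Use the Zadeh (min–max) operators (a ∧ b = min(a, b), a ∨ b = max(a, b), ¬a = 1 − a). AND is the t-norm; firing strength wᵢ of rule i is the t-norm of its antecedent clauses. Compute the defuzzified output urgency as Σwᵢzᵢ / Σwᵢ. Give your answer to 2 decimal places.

13.56

R1 (z=-9.0): moderate=0.68, mild=0.49; AND[min(a, b)] → w = 0.49
R2 (z=28.0): severe=0.18, moderate=0.68; AND[min(a, b)] → w = 0.18
R3 (z=26.0): moderate=0.68 → w = 0.68
Weighted average = (0.49·-9.0 + 0.18·28.0 + 0.68·26.0) / (0.49 + 0.18 + 0.68)
  = 18.3100 / 1.3500 = 13.56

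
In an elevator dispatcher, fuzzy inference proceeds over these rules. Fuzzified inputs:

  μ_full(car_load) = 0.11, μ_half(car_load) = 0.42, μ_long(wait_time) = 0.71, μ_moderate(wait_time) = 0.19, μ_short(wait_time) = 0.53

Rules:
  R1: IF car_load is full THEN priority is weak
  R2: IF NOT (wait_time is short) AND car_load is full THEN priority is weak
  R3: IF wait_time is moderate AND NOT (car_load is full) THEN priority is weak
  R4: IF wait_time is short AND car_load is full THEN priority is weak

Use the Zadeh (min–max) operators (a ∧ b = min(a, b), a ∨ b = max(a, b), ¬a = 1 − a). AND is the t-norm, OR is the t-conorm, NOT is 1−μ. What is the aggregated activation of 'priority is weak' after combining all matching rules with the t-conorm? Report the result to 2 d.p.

0.19

R1: full=0.11 → w = 0.11
R2: ¬short=1−0.53=0.47, full=0.11; AND[min(a, b)] → w = 0.11
R3: moderate=0.19, ¬full=1−0.11=0.89; AND[min(a, b)] → w = 0.19
R4: short=0.53, full=0.11; AND[min(a, b)] → w = 0.11
Rules with consequent 'weak': {R1, R2, R3, R4} → strengths 0.11, 0.11, 0.19, 0.11
Aggregate via t-conorm [max(a, b)]: 0.19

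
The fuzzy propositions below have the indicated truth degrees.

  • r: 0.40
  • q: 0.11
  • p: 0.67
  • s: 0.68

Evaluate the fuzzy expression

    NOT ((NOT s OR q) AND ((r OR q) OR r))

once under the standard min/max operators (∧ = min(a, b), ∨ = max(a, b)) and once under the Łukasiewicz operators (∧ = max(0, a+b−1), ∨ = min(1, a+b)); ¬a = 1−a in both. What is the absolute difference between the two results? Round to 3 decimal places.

0.020

Under standard min/max:
  NOT s = 1 − 0.68 = 0.32
  NOT s OR q = max(a, b) on (0.32, 0.11) = 0.32
  r OR q = max(a, b) on (0.40, 0.11) = 0.40
  (r OR q) OR r = max(a, b) on (0.40, 0.40) = 0.40
  (NOT s OR q) AND ((r OR q) OR r) = min(a, b) on (0.32, 0.40) = 0.32
  NOT ((NOT s OR q) AND ((r OR q) OR r)) = 1 − 0.32 = 0.68
  → value = 0.6800
Under Łukasiewicz:
  NOT s = 1 − 0.68 = 0.32
  NOT s OR q = min(1, a+b) on (0.32, 0.11) = 0.43
  r OR q = min(1, a+b) on (0.40, 0.11) = 0.51
  (r OR q) OR r = min(1, a+b) on (0.51, 0.40) = 0.91
  (NOT s OR q) AND ((r OR q) OR r) = max(0, a+b−1) on (0.43, 0.91) = 0.34
  NOT ((NOT s OR q) AND ((r OR q) OR r)) = 1 − 0.34 = 0.66
  → value = 0.6600
|0.6800 − 0.6600| = 0.020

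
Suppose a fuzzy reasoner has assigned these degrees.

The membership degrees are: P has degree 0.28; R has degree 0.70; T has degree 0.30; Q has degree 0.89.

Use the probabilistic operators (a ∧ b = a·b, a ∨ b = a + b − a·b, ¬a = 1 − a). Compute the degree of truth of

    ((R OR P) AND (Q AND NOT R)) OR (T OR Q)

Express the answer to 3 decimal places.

0.939

R OR P = a + b − a·b on (0.7000, 0.2800) = 0.7840
NOT R = 1 − 0.7000 = 0.3000
Q AND NOT R = a·b on (0.8900, 0.3000) = 0.2670
(R OR P) AND (Q AND NOT R) = a·b on (0.7840, 0.2670) = 0.2093
T OR Q = a + b − a·b on (0.3000, 0.8900) = 0.9230
((R OR P) AND (Q AND NOT R)) OR (T OR Q) = a + b − a·b on (0.2093, 0.9230) = 0.9391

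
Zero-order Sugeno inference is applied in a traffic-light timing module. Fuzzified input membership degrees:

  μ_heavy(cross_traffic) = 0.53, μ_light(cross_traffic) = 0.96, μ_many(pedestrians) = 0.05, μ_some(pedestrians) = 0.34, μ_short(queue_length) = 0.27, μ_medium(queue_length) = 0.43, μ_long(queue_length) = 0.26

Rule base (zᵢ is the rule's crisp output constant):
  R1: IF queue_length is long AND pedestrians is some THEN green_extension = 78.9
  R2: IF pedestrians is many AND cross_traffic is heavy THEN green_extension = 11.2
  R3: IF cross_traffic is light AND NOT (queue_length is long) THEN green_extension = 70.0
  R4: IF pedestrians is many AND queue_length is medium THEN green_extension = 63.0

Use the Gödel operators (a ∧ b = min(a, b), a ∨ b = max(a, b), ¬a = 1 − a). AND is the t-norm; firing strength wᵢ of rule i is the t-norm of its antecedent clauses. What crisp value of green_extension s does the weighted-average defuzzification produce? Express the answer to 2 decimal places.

69.11

R1 (z=78.9): long=0.26, some=0.34; AND[min(a, b)] → w = 0.26
R2 (z=11.2): many=0.05, heavy=0.53; AND[min(a, b)] → w = 0.05
R3 (z=70.0): light=0.96, ¬long=1−0.26=0.74; AND[min(a, b)] → w = 0.74
R4 (z=63.0): many=0.05, medium=0.43; AND[min(a, b)] → w = 0.05
Weighted average = (0.26·78.9 + 0.05·11.2 + 0.74·70.0 + 0.05·63.0) / (0.26 + 0.05 + 0.74 + 0.05)
  = 76.0240 / 1.1000 = 69.11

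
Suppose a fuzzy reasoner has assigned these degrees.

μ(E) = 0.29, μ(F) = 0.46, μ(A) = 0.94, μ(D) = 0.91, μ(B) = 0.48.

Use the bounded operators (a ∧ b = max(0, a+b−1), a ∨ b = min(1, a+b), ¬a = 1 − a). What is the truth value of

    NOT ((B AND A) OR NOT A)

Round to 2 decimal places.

B AND A = max(0, a+b−1) on (0.48, 0.94) = 0.42
NOT A = 1 − 0.94 = 0.06
(B AND A) OR NOT A = min(1, a+b) on (0.42, 0.06) = 0.48
NOT ((B AND A) OR NOT A) = 1 − 0.48 = 0.52

0.52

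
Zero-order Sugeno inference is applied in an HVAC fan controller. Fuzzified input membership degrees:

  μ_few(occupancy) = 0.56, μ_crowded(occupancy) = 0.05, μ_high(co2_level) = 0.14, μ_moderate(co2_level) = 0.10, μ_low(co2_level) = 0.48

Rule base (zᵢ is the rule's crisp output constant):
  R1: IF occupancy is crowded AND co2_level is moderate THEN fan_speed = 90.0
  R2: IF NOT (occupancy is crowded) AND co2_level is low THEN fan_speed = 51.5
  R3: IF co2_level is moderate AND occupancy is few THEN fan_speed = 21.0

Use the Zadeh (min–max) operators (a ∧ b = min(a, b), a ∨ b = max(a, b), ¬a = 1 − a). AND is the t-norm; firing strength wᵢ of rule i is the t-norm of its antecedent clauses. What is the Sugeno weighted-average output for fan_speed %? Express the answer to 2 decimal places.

49.71

R1 (z=90.0): crowded=0.05, moderate=0.10; AND[min(a, b)] → w = 0.05
R2 (z=51.5): ¬crowded=1−0.05=0.95, low=0.48; AND[min(a, b)] → w = 0.48
R3 (z=21.0): moderate=0.10, few=0.56; AND[min(a, b)] → w = 0.10
Weighted average = (0.05·90.0 + 0.48·51.5 + 0.10·21.0) / (0.05 + 0.48 + 0.10)
  = 31.3200 / 0.6300 = 49.71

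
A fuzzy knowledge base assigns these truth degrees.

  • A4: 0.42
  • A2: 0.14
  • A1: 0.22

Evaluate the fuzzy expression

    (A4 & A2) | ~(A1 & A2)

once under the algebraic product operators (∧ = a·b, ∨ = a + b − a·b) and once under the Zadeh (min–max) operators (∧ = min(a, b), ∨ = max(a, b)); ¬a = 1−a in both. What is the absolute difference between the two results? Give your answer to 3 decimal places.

0.111

Under algebraic product:
  A4 & A2 = a·b on (0.4200, 0.1400) = 0.0588
  A1 & A2 = a·b on (0.2200, 0.1400) = 0.0308
  ~(A1 & A2) = 1 − 0.0308 = 0.9692
  (A4 & A2) | ~(A1 & A2) = a + b − a·b on (0.0588, 0.9692) = 0.9710
  → value = 0.9710
Under Zadeh (min–max):
  A4 & A2 = min(a, b) on (0.42, 0.14) = 0.14
  A1 & A2 = min(a, b) on (0.22, 0.14) = 0.14
  ~(A1 & A2) = 1 − 0.14 = 0.86
  (A4 & A2) | ~(A1 & A2) = max(a, b) on (0.14, 0.86) = 0.86
  → value = 0.8600
|0.9710 − 0.8600| = 0.111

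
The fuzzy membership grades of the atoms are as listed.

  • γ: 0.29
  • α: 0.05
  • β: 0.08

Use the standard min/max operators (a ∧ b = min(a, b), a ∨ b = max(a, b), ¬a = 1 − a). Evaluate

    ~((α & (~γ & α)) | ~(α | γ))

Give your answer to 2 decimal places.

0.29

~γ = 1 − 0.29 = 0.71
~γ & α = min(a, b) on (0.71, 0.05) = 0.05
α & (~γ & α) = min(a, b) on (0.05, 0.05) = 0.05
α | γ = max(a, b) on (0.05, 0.29) = 0.29
~(α | γ) = 1 − 0.29 = 0.71
(α & (~γ & α)) | ~(α | γ) = max(a, b) on (0.05, 0.71) = 0.71
~((α & (~γ & α)) | ~(α | γ)) = 1 − 0.71 = 0.29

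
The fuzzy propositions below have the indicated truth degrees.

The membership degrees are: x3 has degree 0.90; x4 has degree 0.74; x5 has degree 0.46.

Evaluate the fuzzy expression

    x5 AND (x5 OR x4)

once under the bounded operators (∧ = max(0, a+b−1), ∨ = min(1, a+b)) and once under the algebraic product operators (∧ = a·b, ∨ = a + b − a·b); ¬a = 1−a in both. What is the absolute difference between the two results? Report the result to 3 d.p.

0.065

Under bounded:
  x5 OR x4 = min(1, a+b) on (0.46, 0.74) = 1.00
  x5 AND (x5 OR x4) = max(0, a+b−1) on (0.46, 1.00) = 0.46
  → value = 0.4600
Under algebraic product:
  x5 OR x4 = a + b − a·b on (0.4600, 0.7400) = 0.8596
  x5 AND (x5 OR x4) = a·b on (0.4600, 0.8596) = 0.3954
  → value = 0.3954
|0.4600 − 0.3954| = 0.065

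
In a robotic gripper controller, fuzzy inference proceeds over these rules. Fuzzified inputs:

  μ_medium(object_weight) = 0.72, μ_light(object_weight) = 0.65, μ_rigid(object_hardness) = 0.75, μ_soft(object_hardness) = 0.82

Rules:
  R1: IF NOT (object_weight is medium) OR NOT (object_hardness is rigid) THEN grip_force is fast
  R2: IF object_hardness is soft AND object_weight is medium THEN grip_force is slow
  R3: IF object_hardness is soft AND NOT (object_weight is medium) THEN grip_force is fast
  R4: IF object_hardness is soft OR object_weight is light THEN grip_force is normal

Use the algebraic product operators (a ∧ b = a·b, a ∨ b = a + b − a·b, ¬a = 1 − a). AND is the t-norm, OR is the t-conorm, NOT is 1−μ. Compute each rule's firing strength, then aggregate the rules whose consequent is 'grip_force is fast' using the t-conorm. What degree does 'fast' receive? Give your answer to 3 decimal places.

R1: ¬medium=1−0.72=0.28, ¬rigid=1−0.75=0.25; OR[a + b − a·b] → w = 0.4600
R2: soft=0.82, medium=0.72; AND[a·b] → w = 0.5904
R3: soft=0.82, ¬medium=1−0.72=0.28; AND[a·b] → w = 0.2296
R4: soft=0.82, light=0.65; OR[a + b − a·b] → w = 0.9370
Rules with consequent 'fast': {R1, R3} → strengths 0.4600, 0.2296
Aggregate via t-conorm [a + b − a·b]: 0.5840

0.584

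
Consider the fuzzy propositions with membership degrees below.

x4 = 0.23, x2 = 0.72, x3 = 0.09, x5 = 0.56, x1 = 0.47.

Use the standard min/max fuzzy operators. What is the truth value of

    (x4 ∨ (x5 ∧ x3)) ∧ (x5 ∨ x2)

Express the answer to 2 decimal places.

0.23

x5 ∧ x3 = min(a, b) on (0.56, 0.09) = 0.09
x4 ∨ (x5 ∧ x3) = max(a, b) on (0.23, 0.09) = 0.23
x5 ∨ x2 = max(a, b) on (0.56, 0.72) = 0.72
(x4 ∨ (x5 ∧ x3)) ∧ (x5 ∨ x2) = min(a, b) on (0.23, 0.72) = 0.23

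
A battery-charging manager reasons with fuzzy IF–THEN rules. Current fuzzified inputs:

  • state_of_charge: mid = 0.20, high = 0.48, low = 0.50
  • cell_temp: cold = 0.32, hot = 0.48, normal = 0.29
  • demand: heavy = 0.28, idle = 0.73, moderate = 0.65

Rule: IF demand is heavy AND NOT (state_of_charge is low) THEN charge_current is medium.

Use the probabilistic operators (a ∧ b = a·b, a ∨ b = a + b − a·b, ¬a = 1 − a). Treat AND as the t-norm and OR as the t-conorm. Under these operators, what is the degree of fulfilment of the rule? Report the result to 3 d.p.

0.140

firing strength: heavy=0.28, ¬low=1−0.50=0.50; AND[a·b] → w = 0.1400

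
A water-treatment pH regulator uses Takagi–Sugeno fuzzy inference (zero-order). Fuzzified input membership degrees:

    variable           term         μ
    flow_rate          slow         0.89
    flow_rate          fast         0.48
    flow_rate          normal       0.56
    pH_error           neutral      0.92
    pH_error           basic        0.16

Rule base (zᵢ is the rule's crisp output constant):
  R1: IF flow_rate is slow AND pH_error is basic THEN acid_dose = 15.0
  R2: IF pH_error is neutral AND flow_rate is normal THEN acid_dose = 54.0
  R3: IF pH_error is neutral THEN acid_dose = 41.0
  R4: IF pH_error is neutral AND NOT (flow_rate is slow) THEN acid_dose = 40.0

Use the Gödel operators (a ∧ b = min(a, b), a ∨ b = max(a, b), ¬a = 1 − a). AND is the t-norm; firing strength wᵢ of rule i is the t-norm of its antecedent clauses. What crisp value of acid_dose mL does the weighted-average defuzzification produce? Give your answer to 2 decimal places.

R1 (z=15.0): slow=0.89, basic=0.16; AND[min(a, b)] → w = 0.16
R2 (z=54.0): neutral=0.92, normal=0.56; AND[min(a, b)] → w = 0.56
R3 (z=41.0): neutral=0.92 → w = 0.92
R4 (z=40.0): neutral=0.92, ¬slow=1−0.89=0.11; AND[min(a, b)] → w = 0.11
Weighted average = (0.16·15.0 + 0.56·54.0 + 0.92·41.0 + 0.11·40.0) / (0.16 + 0.56 + 0.92 + 0.11)
  = 74.7600 / 1.7500 = 42.72

42.72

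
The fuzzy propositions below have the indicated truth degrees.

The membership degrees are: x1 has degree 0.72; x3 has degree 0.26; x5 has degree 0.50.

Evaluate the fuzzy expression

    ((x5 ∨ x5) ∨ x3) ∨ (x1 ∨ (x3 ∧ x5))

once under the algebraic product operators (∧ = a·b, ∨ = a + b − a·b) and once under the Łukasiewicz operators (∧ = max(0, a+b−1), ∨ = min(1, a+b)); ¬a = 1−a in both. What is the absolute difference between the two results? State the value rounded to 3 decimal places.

Under algebraic product:
  x5 ∨ x5 = a + b − a·b on (0.5000, 0.5000) = 0.7500
  (x5 ∨ x5) ∨ x3 = a + b − a·b on (0.7500, 0.2600) = 0.8150
  x3 ∧ x5 = a·b on (0.2600, 0.5000) = 0.1300
  x1 ∨ (x3 ∧ x5) = a + b − a·b on (0.7200, 0.1300) = 0.7564
  ((x5 ∨ x5) ∨ x3) ∨ (x1 ∨ (x3 ∧ x5)) = a + b − a·b on (0.8150, 0.7564) = 0.9549
  → value = 0.9549
Under Łukasiewicz:
  x5 ∨ x5 = min(1, a+b) on (0.50, 0.50) = 1.00
  (x5 ∨ x5) ∨ x3 = min(1, a+b) on (1.00, 0.26) = 1.00
  x3 ∧ x5 = max(0, a+b−1) on (0.26, 0.50) = 0.00
  x1 ∨ (x3 ∧ x5) = min(1, a+b) on (0.72, 0.00) = 0.72
  ((x5 ∨ x5) ∨ x3) ∨ (x1 ∨ (x3 ∧ x5)) = min(1, a+b) on (1.00, 0.72) = 1.00
  → value = 1.0000
|0.9549 − 1.0000| = 0.045

0.045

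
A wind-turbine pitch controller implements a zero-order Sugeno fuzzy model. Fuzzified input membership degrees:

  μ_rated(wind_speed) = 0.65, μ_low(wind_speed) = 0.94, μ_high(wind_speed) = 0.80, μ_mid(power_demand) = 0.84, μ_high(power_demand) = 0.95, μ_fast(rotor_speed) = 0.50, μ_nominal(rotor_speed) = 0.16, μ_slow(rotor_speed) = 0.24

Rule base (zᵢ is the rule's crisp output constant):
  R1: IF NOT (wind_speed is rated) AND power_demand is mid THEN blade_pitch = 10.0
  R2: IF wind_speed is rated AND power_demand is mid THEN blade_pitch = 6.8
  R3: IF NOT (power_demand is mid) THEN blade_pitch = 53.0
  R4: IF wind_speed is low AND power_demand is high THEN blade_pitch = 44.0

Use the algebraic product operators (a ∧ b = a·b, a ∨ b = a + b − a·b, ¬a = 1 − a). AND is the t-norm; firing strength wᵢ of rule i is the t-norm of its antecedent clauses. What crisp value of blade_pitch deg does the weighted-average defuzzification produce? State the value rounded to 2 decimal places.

R1 (z=10.0): ¬rated=1−0.65=0.35, mid=0.84; AND[a·b] → w = 0.2940
R2 (z=6.8): rated=0.65, mid=0.84; AND[a·b] → w = 0.5460
R3 (z=53.0): ¬mid=1−0.84=0.16 → w = 0.1600
R4 (z=44.0): low=0.94, high=0.95; AND[a·b] → w = 0.8930
Weighted average = (0.2940·10.0 + 0.5460·6.8 + 0.1600·53.0 + 0.8930·44.0) / (0.2940 + 0.5460 + 0.1600 + 0.8930)
  = 54.4248 / 1.8930 = 28.75

28.75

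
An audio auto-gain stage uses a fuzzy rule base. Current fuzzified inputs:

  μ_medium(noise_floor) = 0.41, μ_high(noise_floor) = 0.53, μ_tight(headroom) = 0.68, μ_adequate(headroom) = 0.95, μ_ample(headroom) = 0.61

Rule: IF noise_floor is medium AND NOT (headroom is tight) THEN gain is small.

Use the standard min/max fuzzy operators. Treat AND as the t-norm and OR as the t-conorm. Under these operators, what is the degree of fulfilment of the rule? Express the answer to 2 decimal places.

firing strength: medium=0.41, ¬tight=1−0.68=0.32; AND[min(a, b)] → w = 0.32

0.32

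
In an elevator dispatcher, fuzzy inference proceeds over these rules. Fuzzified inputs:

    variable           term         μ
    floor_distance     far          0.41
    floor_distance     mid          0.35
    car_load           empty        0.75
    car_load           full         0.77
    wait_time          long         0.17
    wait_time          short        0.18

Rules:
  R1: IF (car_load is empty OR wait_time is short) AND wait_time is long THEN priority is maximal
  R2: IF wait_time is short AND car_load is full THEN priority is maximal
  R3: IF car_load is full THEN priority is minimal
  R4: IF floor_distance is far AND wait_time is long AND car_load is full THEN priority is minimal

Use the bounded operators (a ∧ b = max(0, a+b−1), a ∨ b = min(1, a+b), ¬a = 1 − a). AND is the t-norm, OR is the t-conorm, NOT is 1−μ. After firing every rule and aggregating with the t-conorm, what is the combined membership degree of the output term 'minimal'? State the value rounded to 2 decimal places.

0.77

R1: (empty=0.75 OR short=0.18) = 0.93; AND[max(0, a+b−1)] with long=0.17 → w = 0.10
R2: short=0.18, full=0.77; AND[max(0, a+b−1)] → w = 0.00
R3: full=0.77 → w = 0.77
R4: far=0.41, long=0.17, full=0.77; AND[max(0, a+b−1)] → w = 0.00
Rules with consequent 'minimal': {R3, R4} → strengths 0.77, 0.00
Aggregate via t-conorm [min(1, a+b)]: 0.77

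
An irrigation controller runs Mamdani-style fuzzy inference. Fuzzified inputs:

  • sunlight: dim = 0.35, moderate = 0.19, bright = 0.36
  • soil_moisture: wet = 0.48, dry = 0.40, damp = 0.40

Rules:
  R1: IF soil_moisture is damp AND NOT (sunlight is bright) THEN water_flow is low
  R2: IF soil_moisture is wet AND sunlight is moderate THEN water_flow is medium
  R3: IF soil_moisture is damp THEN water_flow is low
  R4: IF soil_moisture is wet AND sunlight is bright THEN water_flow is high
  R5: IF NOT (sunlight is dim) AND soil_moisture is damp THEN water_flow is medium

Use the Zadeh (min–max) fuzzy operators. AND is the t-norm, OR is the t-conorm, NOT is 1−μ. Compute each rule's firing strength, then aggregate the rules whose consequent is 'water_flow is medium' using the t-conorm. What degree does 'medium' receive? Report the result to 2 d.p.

0.40

R1: damp=0.40, ¬bright=1−0.36=0.64; AND[min(a, b)] → w = 0.40
R2: wet=0.48, moderate=0.19; AND[min(a, b)] → w = 0.19
R3: damp=0.40 → w = 0.40
R4: wet=0.48, bright=0.36; AND[min(a, b)] → w = 0.36
R5: ¬dim=1−0.35=0.65, damp=0.40; AND[min(a, b)] → w = 0.40
Rules with consequent 'medium': {R2, R5} → strengths 0.19, 0.40
Aggregate via t-conorm [max(a, b)]: 0.40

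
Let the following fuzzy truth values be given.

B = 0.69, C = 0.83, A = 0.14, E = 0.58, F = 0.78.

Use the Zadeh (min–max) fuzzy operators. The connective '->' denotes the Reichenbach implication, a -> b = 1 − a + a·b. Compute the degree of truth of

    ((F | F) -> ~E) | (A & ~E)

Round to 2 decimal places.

F | F = max(a, b) on (0.78, 0.78) = 0.78
~E = 1 − 0.58 = 0.42
(F | F) -> ~E  [Reichenbach: 1 − a + a·b] with a=0.78, b=0.42 → 0.55
~E = 1 − 0.58 = 0.42
A & ~E = min(a, b) on (0.14, 0.42) = 0.14
((F | F) -> ~E) | (A & ~E) = max(a, b) on (0.55, 0.14) = 0.55

0.55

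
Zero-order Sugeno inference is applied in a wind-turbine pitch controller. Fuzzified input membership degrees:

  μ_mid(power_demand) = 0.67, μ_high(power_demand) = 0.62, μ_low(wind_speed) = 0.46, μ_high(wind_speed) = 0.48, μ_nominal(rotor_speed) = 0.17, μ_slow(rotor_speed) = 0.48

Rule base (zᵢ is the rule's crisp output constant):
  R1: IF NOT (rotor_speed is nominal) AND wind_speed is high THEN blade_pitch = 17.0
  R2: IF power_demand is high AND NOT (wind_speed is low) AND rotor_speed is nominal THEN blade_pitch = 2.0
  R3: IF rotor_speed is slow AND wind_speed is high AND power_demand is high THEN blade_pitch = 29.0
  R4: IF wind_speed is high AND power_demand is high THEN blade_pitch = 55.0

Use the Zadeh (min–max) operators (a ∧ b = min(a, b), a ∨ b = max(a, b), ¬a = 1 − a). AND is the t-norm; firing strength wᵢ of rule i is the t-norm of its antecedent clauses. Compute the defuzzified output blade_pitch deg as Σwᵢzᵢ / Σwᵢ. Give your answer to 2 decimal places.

R1 (z=17.0): ¬nominal=1−0.17=0.83, high=0.48; AND[min(a, b)] → w = 0.48
R2 (z=2.0): high=0.62, ¬low=1−0.46=0.54, nominal=0.17; AND[min(a, b)] → w = 0.17
R3 (z=29.0): slow=0.48, high=0.48, high=0.62; AND[min(a, b)] → w = 0.48
R4 (z=55.0): high=0.48, high=0.62; AND[min(a, b)] → w = 0.48
Weighted average = (0.48·17.0 + 0.17·2.0 + 0.48·29.0 + 0.48·55.0) / (0.48 + 0.17 + 0.48 + 0.48)
  = 48.8200 / 1.6100 = 30.32

30.32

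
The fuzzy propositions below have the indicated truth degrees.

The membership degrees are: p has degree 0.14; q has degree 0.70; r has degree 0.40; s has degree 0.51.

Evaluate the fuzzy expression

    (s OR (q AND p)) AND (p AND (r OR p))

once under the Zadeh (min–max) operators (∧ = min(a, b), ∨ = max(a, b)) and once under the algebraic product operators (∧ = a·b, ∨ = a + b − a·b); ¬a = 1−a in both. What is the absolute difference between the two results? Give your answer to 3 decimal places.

Under Zadeh (min–max):
  q AND p = min(a, b) on (0.70, 0.14) = 0.14
  s OR (q AND p) = max(a, b) on (0.51, 0.14) = 0.51
  r OR p = max(a, b) on (0.40, 0.14) = 0.40
  p AND (r OR p) = min(a, b) on (0.14, 0.40) = 0.14
  (s OR (q AND p)) AND (p AND (r OR p)) = min(a, b) on (0.51, 0.14) = 0.14
  → value = 0.1400
Under algebraic product:
  q AND p = a·b on (0.7000, 0.1400) = 0.0980
  s OR (q AND p) = a + b − a·b on (0.5100, 0.0980) = 0.5580
  r OR p = a + b − a·b on (0.4000, 0.1400) = 0.4840
  p AND (r OR p) = a·b on (0.1400, 0.4840) = 0.0678
  (s OR (q AND p)) AND (p AND (r OR p)) = a·b on (0.5580, 0.0678) = 0.0378
  → value = 0.0378
|0.1400 − 0.0378| = 0.102

0.102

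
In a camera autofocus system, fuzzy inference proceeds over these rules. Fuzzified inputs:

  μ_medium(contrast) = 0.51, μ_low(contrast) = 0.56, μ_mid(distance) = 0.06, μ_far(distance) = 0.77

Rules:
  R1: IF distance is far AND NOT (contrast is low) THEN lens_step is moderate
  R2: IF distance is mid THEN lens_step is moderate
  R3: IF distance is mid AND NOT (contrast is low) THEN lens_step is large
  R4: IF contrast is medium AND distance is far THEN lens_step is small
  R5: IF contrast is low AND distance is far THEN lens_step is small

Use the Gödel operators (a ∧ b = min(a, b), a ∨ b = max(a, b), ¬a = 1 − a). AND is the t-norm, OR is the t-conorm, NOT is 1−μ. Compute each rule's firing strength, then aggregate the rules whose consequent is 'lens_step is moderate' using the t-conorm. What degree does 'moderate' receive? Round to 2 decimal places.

0.44

R1: far=0.77, ¬low=1−0.56=0.44; AND[min(a, b)] → w = 0.44
R2: mid=0.06 → w = 0.06
R3: mid=0.06, ¬low=1−0.56=0.44; AND[min(a, b)] → w = 0.06
R4: medium=0.51, far=0.77; AND[min(a, b)] → w = 0.51
R5: low=0.56, far=0.77; AND[min(a, b)] → w = 0.56
Rules with consequent 'moderate': {R1, R2} → strengths 0.44, 0.06
Aggregate via t-conorm [max(a, b)]: 0.44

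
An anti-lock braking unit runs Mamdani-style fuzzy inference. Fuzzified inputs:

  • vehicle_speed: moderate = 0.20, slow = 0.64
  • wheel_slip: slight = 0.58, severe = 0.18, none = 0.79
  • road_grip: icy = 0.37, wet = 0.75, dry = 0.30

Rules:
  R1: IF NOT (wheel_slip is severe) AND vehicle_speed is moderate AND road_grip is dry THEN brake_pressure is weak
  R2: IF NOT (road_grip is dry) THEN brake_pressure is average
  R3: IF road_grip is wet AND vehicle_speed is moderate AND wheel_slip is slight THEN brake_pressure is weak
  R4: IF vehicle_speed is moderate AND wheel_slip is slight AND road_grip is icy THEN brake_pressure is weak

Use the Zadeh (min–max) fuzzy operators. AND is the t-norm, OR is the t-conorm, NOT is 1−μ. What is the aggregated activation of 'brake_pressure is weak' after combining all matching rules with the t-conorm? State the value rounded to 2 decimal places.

R1: ¬severe=1−0.18=0.82, moderate=0.20, dry=0.30; AND[min(a, b)] → w = 0.20
R2: ¬dry=1−0.30=0.70 → w = 0.70
R3: wet=0.75, moderate=0.20, slight=0.58; AND[min(a, b)] → w = 0.20
R4: moderate=0.20, slight=0.58, icy=0.37; AND[min(a, b)] → w = 0.20
Rules with consequent 'weak': {R1, R3, R4} → strengths 0.20, 0.20, 0.20
Aggregate via t-conorm [max(a, b)]: 0.20

0.20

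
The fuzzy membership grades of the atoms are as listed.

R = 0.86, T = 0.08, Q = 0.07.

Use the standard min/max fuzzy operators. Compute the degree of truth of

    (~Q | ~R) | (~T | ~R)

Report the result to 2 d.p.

0.93

~Q = 1 − 0.07 = 0.93
~R = 1 − 0.86 = 0.14
~Q | ~R = max(a, b) on (0.93, 0.14) = 0.93
~T = 1 − 0.08 = 0.92
~R = 1 − 0.86 = 0.14
~T | ~R = max(a, b) on (0.92, 0.14) = 0.92
(~Q | ~R) | (~T | ~R) = max(a, b) on (0.93, 0.92) = 0.93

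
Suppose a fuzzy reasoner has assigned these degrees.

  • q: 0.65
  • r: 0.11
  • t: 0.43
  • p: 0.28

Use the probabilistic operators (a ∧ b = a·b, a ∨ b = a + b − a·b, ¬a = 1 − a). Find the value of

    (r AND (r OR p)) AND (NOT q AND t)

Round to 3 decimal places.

0.006

r OR p = a + b − a·b on (0.1100, 0.2800) = 0.3592
r AND (r OR p) = a·b on (0.1100, 0.3592) = 0.0395
NOT q = 1 − 0.6500 = 0.3500
NOT q AND t = a·b on (0.3500, 0.4300) = 0.1505
(r AND (r OR p)) AND (NOT q AND t) = a·b on (0.0395, 0.1505) = 0.0059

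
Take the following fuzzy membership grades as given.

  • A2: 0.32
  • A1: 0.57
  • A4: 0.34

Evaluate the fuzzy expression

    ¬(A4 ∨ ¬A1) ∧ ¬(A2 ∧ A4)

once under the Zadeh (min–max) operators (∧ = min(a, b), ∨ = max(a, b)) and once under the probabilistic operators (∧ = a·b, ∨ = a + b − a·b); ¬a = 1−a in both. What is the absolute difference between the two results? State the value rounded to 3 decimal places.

0.235

Under Zadeh (min–max):
  ¬A1 = 1 − 0.57 = 0.43
  A4 ∨ ¬A1 = max(a, b) on (0.34, 0.43) = 0.43
  ¬(A4 ∨ ¬A1) = 1 − 0.43 = 0.57
  A2 ∧ A4 = min(a, b) on (0.32, 0.34) = 0.32
  ¬(A2 ∧ A4) = 1 − 0.32 = 0.68
  ¬(A4 ∨ ¬A1) ∧ ¬(A2 ∧ A4) = min(a, b) on (0.57, 0.68) = 0.57
  → value = 0.5700
Under probabilistic:
  ¬A1 = 1 − 0.5700 = 0.4300
  A4 ∨ ¬A1 = a + b − a·b on (0.3400, 0.4300) = 0.6238
  ¬(A4 ∨ ¬A1) = 1 − 0.6238 = 0.3762
  A2 ∧ A4 = a·b on (0.3200, 0.3400) = 0.1088
  ¬(A2 ∧ A4) = 1 − 0.1088 = 0.8912
  ¬(A4 ∨ ¬A1) ∧ ¬(A2 ∧ A4) = a·b on (0.3762, 0.8912) = 0.3353
  → value = 0.3353
|0.5700 − 0.3353| = 0.235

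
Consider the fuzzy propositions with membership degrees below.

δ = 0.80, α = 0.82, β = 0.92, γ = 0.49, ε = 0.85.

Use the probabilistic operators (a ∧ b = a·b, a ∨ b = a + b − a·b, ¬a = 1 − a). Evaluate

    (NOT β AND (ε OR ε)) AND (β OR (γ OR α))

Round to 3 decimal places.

NOT β = 1 − 0.9200 = 0.0800
ε OR ε = a + b − a·b on (0.8500, 0.8500) = 0.9775
NOT β AND (ε OR ε) = a·b on (0.0800, 0.9775) = 0.0782
γ OR α = a + b − a·b on (0.4900, 0.8200) = 0.9082
β OR (γ OR α) = a + b − a·b on (0.9200, 0.9082) = 0.9927
(NOT β AND (ε OR ε)) AND (β OR (γ OR α)) = a·b on (0.0782, 0.9927) = 0.0776

0.078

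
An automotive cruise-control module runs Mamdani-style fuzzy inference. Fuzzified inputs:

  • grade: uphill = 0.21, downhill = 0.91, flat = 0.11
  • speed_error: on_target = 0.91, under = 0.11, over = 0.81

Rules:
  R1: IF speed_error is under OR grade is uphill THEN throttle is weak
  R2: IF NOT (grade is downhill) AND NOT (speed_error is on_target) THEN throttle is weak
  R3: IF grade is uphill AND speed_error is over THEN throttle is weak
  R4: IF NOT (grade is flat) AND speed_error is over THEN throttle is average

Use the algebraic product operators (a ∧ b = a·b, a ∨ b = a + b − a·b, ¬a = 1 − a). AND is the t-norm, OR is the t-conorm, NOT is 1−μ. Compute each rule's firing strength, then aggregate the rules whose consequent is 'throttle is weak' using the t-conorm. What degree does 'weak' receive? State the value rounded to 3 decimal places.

R1: under=0.11, uphill=0.21; OR[a + b − a·b] → w = 0.2969
R2: ¬downhill=1−0.91=0.09, ¬on_target=1−0.91=0.09; AND[a·b] → w = 0.0081
R3: uphill=0.21, over=0.81; AND[a·b] → w = 0.1701
R4: ¬flat=1−0.11=0.89, over=0.81; AND[a·b] → w = 0.7209
Rules with consequent 'weak': {R1, R2, R3} → strengths 0.2969, 0.0081, 0.1701
Aggregate via t-conorm [a + b − a·b]: 0.4212

0.421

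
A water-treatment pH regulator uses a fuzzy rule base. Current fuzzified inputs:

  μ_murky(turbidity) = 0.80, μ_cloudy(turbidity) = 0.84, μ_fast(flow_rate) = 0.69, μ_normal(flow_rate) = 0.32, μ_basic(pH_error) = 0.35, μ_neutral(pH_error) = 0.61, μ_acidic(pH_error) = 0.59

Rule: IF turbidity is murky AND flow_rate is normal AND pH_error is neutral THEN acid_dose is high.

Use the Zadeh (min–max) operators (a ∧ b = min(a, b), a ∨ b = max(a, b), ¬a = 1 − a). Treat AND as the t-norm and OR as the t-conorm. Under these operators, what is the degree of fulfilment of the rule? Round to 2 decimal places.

0.32

firing strength: murky=0.80, normal=0.32, neutral=0.61; AND[min(a, b)] → w = 0.32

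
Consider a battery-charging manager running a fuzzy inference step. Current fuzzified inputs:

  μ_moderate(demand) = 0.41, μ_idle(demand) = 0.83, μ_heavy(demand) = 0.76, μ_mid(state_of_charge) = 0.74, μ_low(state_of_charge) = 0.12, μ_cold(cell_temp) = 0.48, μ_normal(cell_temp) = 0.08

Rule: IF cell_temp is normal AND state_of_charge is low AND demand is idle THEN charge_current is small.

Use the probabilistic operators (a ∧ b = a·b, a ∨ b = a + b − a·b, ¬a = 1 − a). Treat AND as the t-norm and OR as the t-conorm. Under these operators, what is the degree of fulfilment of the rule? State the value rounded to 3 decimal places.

firing strength: normal=0.08, low=0.12, idle=0.83; AND[a·b] → w = 0.0080

0.008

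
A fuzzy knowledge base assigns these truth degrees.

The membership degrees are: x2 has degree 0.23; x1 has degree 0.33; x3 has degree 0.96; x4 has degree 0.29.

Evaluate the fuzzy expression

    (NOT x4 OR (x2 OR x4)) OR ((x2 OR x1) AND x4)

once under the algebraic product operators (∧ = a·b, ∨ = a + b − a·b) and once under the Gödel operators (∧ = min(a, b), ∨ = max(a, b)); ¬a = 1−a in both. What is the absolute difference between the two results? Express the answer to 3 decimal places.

0.154

Under algebraic product:
  NOT x4 = 1 − 0.2900 = 0.7100
  x2 OR x4 = a + b − a·b on (0.2300, 0.2900) = 0.4533
  NOT x4 OR (x2 OR x4) = a + b − a·b on (0.7100, 0.4533) = 0.8415
  x2 OR x1 = a + b − a·b on (0.2300, 0.3300) = 0.4841
  (x2 OR x1) AND x4 = a·b on (0.4841, 0.2900) = 0.1404
  (NOT x4 OR (x2 OR x4)) OR ((x2 OR x1) AND x4) = a + b − a·b on (0.8415, 0.1404) = 0.8637
  → value = 0.8637
Under Gödel:
  NOT x4 = 1 − 0.29 = 0.71
  x2 OR x4 = max(a, b) on (0.23, 0.29) = 0.29
  NOT x4 OR (x2 OR x4) = max(a, b) on (0.71, 0.29) = 0.71
  x2 OR x1 = max(a, b) on (0.23, 0.33) = 0.33
  (x2 OR x1) AND x4 = min(a, b) on (0.33, 0.29) = 0.29
  (NOT x4 OR (x2 OR x4)) OR ((x2 OR x1) AND x4) = max(a, b) on (0.71, 0.29) = 0.71
  → value = 0.7100
|0.8637 − 0.7100| = 0.154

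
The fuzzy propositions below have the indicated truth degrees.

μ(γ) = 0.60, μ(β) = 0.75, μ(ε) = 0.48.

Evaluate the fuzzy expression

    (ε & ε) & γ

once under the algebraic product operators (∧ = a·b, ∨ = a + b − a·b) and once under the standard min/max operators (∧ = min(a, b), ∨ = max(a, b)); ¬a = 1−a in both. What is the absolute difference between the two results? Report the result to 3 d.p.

Under algebraic product:
  ε & ε = a·b on (0.4800, 0.4800) = 0.2304
  (ε & ε) & γ = a·b on (0.2304, 0.6000) = 0.1382
  → value = 0.1382
Under standard min/max:
  ε & ε = min(a, b) on (0.48, 0.48) = 0.48
  (ε & ε) & γ = min(a, b) on (0.48, 0.60) = 0.48
  → value = 0.4800
|0.1382 − 0.4800| = 0.342

0.342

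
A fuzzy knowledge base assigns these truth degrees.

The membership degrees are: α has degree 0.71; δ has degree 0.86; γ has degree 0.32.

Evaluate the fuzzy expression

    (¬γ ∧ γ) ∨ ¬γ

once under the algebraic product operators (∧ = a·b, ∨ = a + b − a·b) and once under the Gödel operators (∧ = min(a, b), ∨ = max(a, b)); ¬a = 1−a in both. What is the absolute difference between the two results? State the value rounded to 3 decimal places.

Under algebraic product:
  ¬γ = 1 − 0.3200 = 0.6800
  ¬γ ∧ γ = a·b on (0.6800, 0.3200) = 0.2176
  ¬γ = 1 − 0.3200 = 0.6800
  (¬γ ∧ γ) ∨ ¬γ = a + b − a·b on (0.2176, 0.6800) = 0.7496
  → value = 0.7496
Under Gödel:
  ¬γ = 1 − 0.32 = 0.68
  ¬γ ∧ γ = min(a, b) on (0.68, 0.32) = 0.32
  ¬γ = 1 − 0.32 = 0.68
  (¬γ ∧ γ) ∨ ¬γ = max(a, b) on (0.32, 0.68) = 0.68
  → value = 0.6800
|0.7496 − 0.6800| = 0.070

0.070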